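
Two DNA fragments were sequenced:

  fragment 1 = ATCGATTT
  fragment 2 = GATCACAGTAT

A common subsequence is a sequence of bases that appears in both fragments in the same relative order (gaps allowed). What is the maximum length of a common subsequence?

6

Let dp[i][j] be the LCS length of the first i bases of fragment 1 and the first j bases of fragment 2. dp[i][j] = dp[i-1][j-1]+1 when the i-th and j-th bases match, else max(dp[i-1][j], dp[i][j-1]).
    ·  G  A  T  C  A  C  A  G  T  A  T
 ·  0  0  0  0  0  0  0  0  0  0  0  0
 A  0  0  1  1  1  1  1  1  1  1  1  1
 T  0  0  1  2  2  2  2  2  2  2  2  2
 C  0  0  1  2  3  3  3  3  3  3  3  3
 G  0  1  1  2  3  3  3  3  4  4  4  4
 A  0  1  2  2  3  4  4  4  4  4  5  5
 T  0  1  2  3  3  4  4  4  4  5  5  6
 T  0  1  2  3  3  4  4  4  4  5  5  6
 T  0  1  2  3  3  4  4  4  4  5  5  6
dp[8][11] = 6. One LCS (by backtracking along matches): ATCGAT.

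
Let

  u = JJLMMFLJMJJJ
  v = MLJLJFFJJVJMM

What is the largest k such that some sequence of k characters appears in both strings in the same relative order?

6

Pick J (u #1, v #3); then J (u #2, v #5); then F (u #6, v #7); then J (u #8, v #8); then J (u #10, v #9); then J (u #11, v #11); all 6 characters appear in both, in order. Since dp[12][13] = 6, nothing longer is possible.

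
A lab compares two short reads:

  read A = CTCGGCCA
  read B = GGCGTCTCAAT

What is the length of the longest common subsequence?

5

Let dp[i][j] be the LCS length of the first i bases of read A and the first j bases of read B. dp[i][j] = dp[i-1][j-1]+1 when the i-th and j-th bases match, else max(dp[i-1][j], dp[i][j-1]).
    ·  G  G  C  G  T  C  T  C  A  A  T
 ·  0  0  0  0  0  0  0  0  0  0  0  0
 C  0  0  0  1  1  1  1  1  1  1  1  1
 T  0  0  0  1  1  2  2  2  2  2  2  2
 C  0  0  0  1  1  2  3  3  3  3  3  3
 G  0  1  1  1  2  2  3  3  3  3  3  3
 G  0  1  2  2  2  2  3  3  3  3  3  3
 C  0  1  2  3  3  3  3  3  4  4  4  4
 C  0  1  2  3  3  3  4  4  4  4  4  4
 A  0  1  2  3  3  3  4  4  4  5  5  5
dp[8][11] = 5. One LCS (by backtracking along matches): CTCCA.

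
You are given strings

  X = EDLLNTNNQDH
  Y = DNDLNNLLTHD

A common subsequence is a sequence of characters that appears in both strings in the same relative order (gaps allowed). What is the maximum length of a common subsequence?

Taking D [2,3], then L [3,7], then L [4,8], then T [6,9], then D [10,11] gives a common subsequence of length 5. Since dp[11][11] = 5, nothing longer is possible.

5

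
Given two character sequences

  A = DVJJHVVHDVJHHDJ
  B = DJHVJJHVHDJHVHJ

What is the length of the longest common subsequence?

One common subsequence of length 12: D (A #1, B #1), V (A #2, B #4), J (A #3, B #5), J (A #4, B #6), H (A #5, B #7), V (A #7, B #8), H (A #8, B #9), D (A #9, B #10), J (A #11, B #11), H (A #12, B #12), H (A #13, B #14), J (A #15, B #15). dp[15][15] = 12 confirms this is the maximum.

12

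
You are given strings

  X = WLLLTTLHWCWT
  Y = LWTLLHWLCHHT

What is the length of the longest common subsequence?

Let dp[i][j] be the LCS length of the first i characters of X and the first j characters of Y. dp[i][j] = dp[i-1][j-1]+1 when the i-th and j-th characters match, else max(dp[i-1][j], dp[i][j-1]).
    ·  L  W  T  L  L  H  W  L  C  H  H  T
 ·  0  0  0  0  0  0  0  0  0  0  0  0  0
 W  0  0  1  1  1  1  1  1  1  1  1  1  1
 L  0  1  1  1  2  2  2  2  2  2  2  2  2
 L  0  1  1  1  2  3  3  3  3  3  3  3  3
 L  0  1  1  1  2  3  3  3  4  4  4  4  4
 T  0  1  1  2  2  3  3  3  4  4  4  4  5
 T  0  1  1  2  2  3  3  3  4  4  4  4  5
 L  0  1  1  2  3  3  3  3  4  4  4  4  5
 H  0  1  1  2  3  3  4  4  4  4  5  5  5
 W  0  1  2  2  3  3  4  5  5  5  5  5  5
 C  0  1  2  2  3  3  4  5  5  6  6  6  6
 W  0  1  2  2  3  3  4  5  5  6  6  6  6
 T  0  1  2  3  3  3  4  5  5  6  6  6  7
dp[12][12] = 7. One LCS (by backtracking along matches): WLLHWCT.

7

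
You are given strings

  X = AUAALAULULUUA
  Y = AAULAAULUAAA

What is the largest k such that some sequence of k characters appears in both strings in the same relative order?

8

One common subsequence of length 8: A [1,2], then U [2,3], then A [4,5], then A [6,6], then U [7,7], then L [8,8], then U [9,9], then A [13,12], and the DP table's final entry dp[13][12] is also 8, so no common subsequence is longer.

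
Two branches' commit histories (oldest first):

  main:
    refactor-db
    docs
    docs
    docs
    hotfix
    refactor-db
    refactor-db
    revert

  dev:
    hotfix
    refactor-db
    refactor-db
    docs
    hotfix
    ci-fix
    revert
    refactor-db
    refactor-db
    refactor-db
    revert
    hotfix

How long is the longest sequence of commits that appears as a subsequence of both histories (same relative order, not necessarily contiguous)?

Match refactor-db at main[1]=dev[3], docs at main[4]=dev[4], hotfix at main[5]=dev[5], refactor-db at main[6]=dev[9], refactor-db at main[7]=dev[10], revert at main[8]=dev[11] — 6 commits in the same relative order in both. Since dp[8][12] = 6, nothing longer is possible.

6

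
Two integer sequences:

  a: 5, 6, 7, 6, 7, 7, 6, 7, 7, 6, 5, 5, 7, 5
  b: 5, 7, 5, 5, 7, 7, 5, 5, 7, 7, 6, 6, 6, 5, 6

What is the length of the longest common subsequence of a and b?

Pick 5 [1,1]; then 7 [3,2]; then 7 [5,5]; then 7 [6,6]; then 7 [8,9]; then 7 [9,10]; then 6 [10,13]; then 5 [11,14]; all 8 values appear in both, in order, and the DP table's final entry dp[14][15] is also 8, so no common subsequence is longer.

8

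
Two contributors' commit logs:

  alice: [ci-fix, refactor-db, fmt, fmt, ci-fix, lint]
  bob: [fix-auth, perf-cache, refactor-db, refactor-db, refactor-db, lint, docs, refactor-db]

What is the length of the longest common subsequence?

2

Match refactor-db [2,5], lint [6,6] — 2 commits in the same relative order in both. The LCS DP gives dp[6][8] = 2, so this is optimal.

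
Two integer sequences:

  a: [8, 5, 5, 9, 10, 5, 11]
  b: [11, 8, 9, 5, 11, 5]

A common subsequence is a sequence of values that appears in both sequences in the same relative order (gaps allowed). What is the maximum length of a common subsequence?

Taking 8 at a[1]=b[2]; then 9 at a[4]=b[3]; then 5 at a[6]=b[4]; then 11 at a[7]=b[5] gives a common subsequence of length 4. The LCS DP gives dp[7][6] = 4, so this is optimal.

4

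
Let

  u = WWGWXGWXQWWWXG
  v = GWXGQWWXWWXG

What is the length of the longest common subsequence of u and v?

10

Pick G [3,1], then W [4,2], then X [5,3], then G [6,4], then W [7,7], then X [8,8], then W [11,9], then W [12,10], then X [13,11], then G [14,12]; all 10 characters appear in both, in order. Since dp[14][12] = 10, nothing longer is possible.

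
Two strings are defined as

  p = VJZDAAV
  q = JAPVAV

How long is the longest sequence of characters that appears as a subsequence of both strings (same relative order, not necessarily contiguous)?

4

Match J (p #2, q #1), then A (p #5, q #2), then A (p #6, q #5), then V (p #7, q #6) — 4 characters in the same relative order in both. The LCS DP gives dp[7][6] = 4, so this is optimal.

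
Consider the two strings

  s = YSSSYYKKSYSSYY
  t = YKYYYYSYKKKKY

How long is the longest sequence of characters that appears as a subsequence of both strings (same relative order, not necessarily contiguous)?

One common subsequence of length 7: Y at s[1]=t[3] → Y at s[5]=t[4] → Y at s[6]=t[5] → Y at s[10]=t[6] → S at s[12]=t[7] → Y at s[13]=t[8] → Y at s[14]=t[13]. The LCS DP gives dp[14][13] = 7, so this is optimal.

7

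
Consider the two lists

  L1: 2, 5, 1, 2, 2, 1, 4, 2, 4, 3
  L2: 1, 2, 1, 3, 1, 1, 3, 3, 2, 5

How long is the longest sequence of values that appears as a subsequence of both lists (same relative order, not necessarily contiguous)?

Match 2 [1,2]; then 1 [3,5]; then 1 [6,6]; then 2 [8,9] — 4 values in the same relative order in both. dp[10][10] = 4 confirms this is the maximum.

4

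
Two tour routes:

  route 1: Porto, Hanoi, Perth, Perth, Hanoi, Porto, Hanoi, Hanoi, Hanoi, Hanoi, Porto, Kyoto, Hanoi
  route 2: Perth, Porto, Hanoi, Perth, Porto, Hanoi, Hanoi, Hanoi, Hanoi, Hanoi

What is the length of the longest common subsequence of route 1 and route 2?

Match Porto at route 1[1]=route 2[2], Hanoi at route 1[2]=route 2[3], Perth at route 1[4]=route 2[4], Porto at route 1[6]=route 2[5], Hanoi at route 1[7]=route 2[6], Hanoi at route 1[8]=route 2[7], Hanoi at route 1[9]=route 2[8], Hanoi at route 1[10]=route 2[9], Hanoi at route 1[13]=route 2[10] — 9 stops in the same relative order in both. Since dp[13][10] = 9, nothing longer is possible.

9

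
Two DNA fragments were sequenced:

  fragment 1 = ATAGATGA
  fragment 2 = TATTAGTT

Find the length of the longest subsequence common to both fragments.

One common subsequence of length 5: A [1,2], T [2,4], A [3,5], G [4,6], T [6,8]. dp[8][8] = 5 confirms this is the maximum.

5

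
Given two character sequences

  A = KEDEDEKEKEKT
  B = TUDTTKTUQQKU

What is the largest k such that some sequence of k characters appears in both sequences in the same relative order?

3

Match D at A[3]=B[3], K at A[7]=B[6], K at A[9]=B[11] — 3 characters in the same relative order in both. Since dp[12][12] = 3, nothing longer is possible.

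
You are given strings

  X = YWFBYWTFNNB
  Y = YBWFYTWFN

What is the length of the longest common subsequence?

7

Let dp[i][j] be the LCS length of the first i characters of X and the first j characters of Y. dp[i][j] = dp[i-1][j-1]+1 when the i-th and j-th characters match, else max(dp[i-1][j], dp[i][j-1]).
    ·  Y  B  W  F  Y  T  W  F  N
 ·  0  0  0  0  0  0  0  0  0  0
 Y  0  1  1  1  1  1  1  1  1  1
 W  0  1  1  2  2  2  2  2  2  2
 F  0  1  1  2  3  3  3  3  3  3
 B  0  1  2  2  3  3  3  3  3  3
 Y  0  1  2  2  3  4  4  4  4  4
 W  0  1  2  3  3  4  4  5  5  5
 T  0  1  2  3  3  4  5  5  5  5
 F  0  1  2  3  4  4  5  5  6  6
 N  0  1  2  3  4  4  5  5  6  7
 N  0  1  2  3  4  4  5  5  6  7
 B  0  1  2  3  4  4  5  5  6  7
dp[11][9] = 7. One LCS (by backtracking along matches): YWFYWFN.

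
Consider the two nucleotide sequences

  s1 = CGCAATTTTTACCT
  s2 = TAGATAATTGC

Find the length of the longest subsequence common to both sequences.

6

Match G [2,3], A [4,6], A [5,7], T [6,8], T [7,9], C [13,11] — 6 bases in the same relative order in both. The LCS DP gives dp[14][11] = 6, so this is optimal.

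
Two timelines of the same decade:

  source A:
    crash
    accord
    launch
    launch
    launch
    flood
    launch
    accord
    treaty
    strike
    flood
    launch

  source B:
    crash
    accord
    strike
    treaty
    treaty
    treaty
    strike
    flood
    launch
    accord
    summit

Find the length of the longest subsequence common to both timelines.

Taking crash [1,1], accord [2,2], treaty [9,6], strike [10,7], flood [11,8], launch [12,9] gives a common subsequence of length 6, and the DP table's final entry dp[12][11] is also 6, so no common subsequence is longer.

6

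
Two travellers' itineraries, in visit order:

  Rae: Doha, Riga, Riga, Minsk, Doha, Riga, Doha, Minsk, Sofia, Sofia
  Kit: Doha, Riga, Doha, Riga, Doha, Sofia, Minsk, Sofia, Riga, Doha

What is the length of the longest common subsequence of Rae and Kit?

Pick Doha (Rae #1, Kit #1), then Riga (Rae #3, Kit #2), then Doha (Rae #5, Kit #3), then Riga (Rae #6, Kit #4), then Doha (Rae #7, Kit #5), then Minsk (Rae #8, Kit #7), then Sofia (Rae #9, Kit #8); all 7 stops appear in both, in order. Since dp[10][10] = 7, nothing longer is possible.

7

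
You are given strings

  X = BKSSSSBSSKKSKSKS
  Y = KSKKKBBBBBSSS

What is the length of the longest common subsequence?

7

Match K (X #2, Y #1), then S (X #3, Y #2), then K (X #10, Y #4), then K (X #11, Y #5), then S (X #12, Y #11), then S (X #14, Y #12), then S (X #16, Y #13) — 7 characters in the same relative order in both. dp[16][13] = 7 confirms this is the maximum.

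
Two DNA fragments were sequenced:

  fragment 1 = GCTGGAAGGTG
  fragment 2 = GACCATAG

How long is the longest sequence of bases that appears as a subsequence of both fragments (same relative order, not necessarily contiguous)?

5

Match G [1,1]; then C [2,4]; then T [3,6]; then A [7,7]; then G [11,8] — 5 bases in the same relative order in both, and the DP table's final entry dp[11][8] is also 5, so no common subsequence is longer.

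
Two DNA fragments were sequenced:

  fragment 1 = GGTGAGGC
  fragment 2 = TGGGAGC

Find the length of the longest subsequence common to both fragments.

Pick G [1,2], G [2,3], G [4,4], A [5,5], G [7,6], C [8,7]; all 6 bases appear in both, in order. The LCS DP gives dp[8][7] = 6, so this is optimal.

6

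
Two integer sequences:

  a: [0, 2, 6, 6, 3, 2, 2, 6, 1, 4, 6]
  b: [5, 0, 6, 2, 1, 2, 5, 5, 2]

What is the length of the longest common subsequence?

One common subsequence of length 4: 0 at a[1]=b[2], then 2 at a[2]=b[4], then 2 at a[6]=b[6], then 2 at a[7]=b[9]. The LCS DP gives dp[11][9] = 4, so this is optimal.

4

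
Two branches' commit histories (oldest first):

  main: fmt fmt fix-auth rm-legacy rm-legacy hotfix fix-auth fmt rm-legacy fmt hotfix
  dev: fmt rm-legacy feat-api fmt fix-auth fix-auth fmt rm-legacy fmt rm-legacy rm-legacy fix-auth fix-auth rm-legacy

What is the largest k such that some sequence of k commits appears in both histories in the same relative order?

7

One common subsequence of length 7: fmt (main #1, dev #1), fmt (main #2, dev #4), fix-auth (main #3, dev #6), rm-legacy (main #4, dev #10), rm-legacy (main #5, dev #11), fix-auth (main #7, dev #13), rm-legacy (main #9, dev #14). Since dp[11][14] = 7, nothing longer is possible.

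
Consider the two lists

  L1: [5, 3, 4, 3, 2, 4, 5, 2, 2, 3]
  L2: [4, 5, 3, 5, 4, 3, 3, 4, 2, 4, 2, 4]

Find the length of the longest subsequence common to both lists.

7

One common subsequence of length 7: 5 (L1 #1, L2 #2), 3 (L1 #2, L2 #3), 4 (L1 #3, L2 #5), 3 (L1 #4, L2 #7), 2 (L1 #5, L2 #9), 4 (L1 #6, L2 #10), 2 (L1 #8, L2 #11). Since dp[10][12] = 7, nothing longer is possible.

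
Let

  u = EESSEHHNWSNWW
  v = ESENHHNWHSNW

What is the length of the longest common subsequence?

Pick E [2,1], then S [4,2], then E [5,3], then H [6,5], then H [7,6], then N [8,7], then W [9,8], then S [10,10], then N [11,11], then W [13,12]; all 10 characters appear in both, in order. The LCS DP gives dp[13][12] = 10, so this is optimal.

10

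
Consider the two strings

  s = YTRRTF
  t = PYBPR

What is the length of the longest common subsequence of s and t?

2

Let dp[i][j] be the LCS length of the first i characters of s and the first j characters of t. dp[i][j] = dp[i-1][j-1]+1 when the i-th and j-th characters match, else max(dp[i-1][j], dp[i][j-1]).
    ·  P  Y  B  P  R
 ·  0  0  0  0  0  0
 Y  0  0  1  1  1  1
 T  0  0  1  1  1  1
 R  0  0  1  1  1  2
 R  0  0  1  1  1  2
 T  0  0  1  1  1  2
 F  0  0  1  1  1  2
dp[6][5] = 2. One LCS (by backtracking along matches): YR.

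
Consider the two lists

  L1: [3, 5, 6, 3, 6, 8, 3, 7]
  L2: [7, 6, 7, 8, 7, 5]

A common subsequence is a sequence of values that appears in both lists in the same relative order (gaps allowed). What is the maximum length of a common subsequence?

3

Taking 6 (L1 #3, L2 #2) → 8 (L1 #6, L2 #4) → 7 (L1 #8, L2 #5) gives a common subsequence of length 3. The LCS DP gives dp[8][6] = 3, so this is optimal.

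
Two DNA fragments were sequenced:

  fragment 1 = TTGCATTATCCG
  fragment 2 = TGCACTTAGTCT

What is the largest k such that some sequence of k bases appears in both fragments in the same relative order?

9

Let dp[i][j] be the LCS length of the first i bases of fragment 1 and the first j bases of fragment 2. dp[i][j] = dp[i-1][j-1]+1 when the i-th and j-th bases match, else max(dp[i-1][j], dp[i][j-1]).
    ·  T  G  C  A  C  T  T  A  G  T  C  T
 ·  0  0  0  0  0  0  0  0  0  0  0  0  0
 T  0  1  1  1  1  1  1  1  1  1  1  1  1
 T  0  1  1  1  1  1  2  2  2  2  2  2  2
 G  0  1  2  2  2  2  2  2  2  3  3  3  3
 C  0  1  2  3  3  3  3  3  3  3  3  4  4
 A  0  1  2  3  4  4  4  4  4  4  4  4  4
 T  0  1  2  3  4  4  5  5  5  5  5  5  5
 T  0  1  2  3  4  4  5  6  6  6  6  6  6
 A  0  1  2  3  4  4  5  6  7  7  7  7  7
 T  0  1  2  3  4  4  5  6  7  7  8  8  8
 C  0  1  2  3  4  5  5  6  7  7  8  9  9
 C  0  1  2  3  4  5  5  6  7  7  8  9  9
 G  0  1  2  3  4  5  5  6  7  8  8  9  9
dp[12][12] = 9. One LCS (by backtracking along matches): TGCATTATC.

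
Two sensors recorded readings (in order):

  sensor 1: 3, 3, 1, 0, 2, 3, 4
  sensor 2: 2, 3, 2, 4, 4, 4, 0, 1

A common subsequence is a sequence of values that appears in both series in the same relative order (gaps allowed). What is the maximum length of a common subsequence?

Match 3 (sensor 1 #2, sensor 2 #2); then 2 (sensor 1 #5, sensor 2 #3); then 4 (sensor 1 #7, sensor 2 #6) — 3 values in the same relative order in both, and the DP table's final entry dp[7][8] is also 3, so no common subsequence is longer.

3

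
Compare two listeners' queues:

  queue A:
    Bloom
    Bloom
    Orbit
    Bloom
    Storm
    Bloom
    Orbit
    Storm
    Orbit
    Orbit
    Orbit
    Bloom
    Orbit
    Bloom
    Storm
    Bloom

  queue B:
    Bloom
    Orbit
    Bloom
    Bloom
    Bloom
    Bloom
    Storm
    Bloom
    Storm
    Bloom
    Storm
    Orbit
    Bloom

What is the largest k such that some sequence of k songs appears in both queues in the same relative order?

9

Match Bloom [1,4], then Bloom [2,5], then Bloom [4,6], then Storm [5,7], then Bloom [6,8], then Storm [8,9], then Bloom [12,10], then Orbit [13,12], then Bloom [16,13] — 9 songs in the same relative order in both. The LCS DP gives dp[16][13] = 9, so this is optimal.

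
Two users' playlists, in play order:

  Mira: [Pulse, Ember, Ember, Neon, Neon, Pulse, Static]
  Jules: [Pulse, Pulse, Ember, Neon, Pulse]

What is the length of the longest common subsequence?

Taking Pulse at Mira[1]=Jules[2], then Ember at Mira[3]=Jules[3], then Neon at Mira[5]=Jules[4], then Pulse at Mira[6]=Jules[5] gives a common subsequence of length 4, and the DP table's final entry dp[7][5] is also 4, so no common subsequence is longer.

4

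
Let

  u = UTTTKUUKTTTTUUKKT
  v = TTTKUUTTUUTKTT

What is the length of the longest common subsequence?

12

Taking T at u[2]=v[1], T at u[3]=v[2], T at u[4]=v[3], K at u[5]=v[4], U at u[6]=v[5], U at u[7]=v[6], T at u[11]=v[7], T at u[12]=v[8], U at u[13]=v[9], U at u[14]=v[10], K at u[15]=v[12], T at u[17]=v[14] gives a common subsequence of length 12, and the DP table's final entry dp[17][14] is also 12, so no common subsequence is longer.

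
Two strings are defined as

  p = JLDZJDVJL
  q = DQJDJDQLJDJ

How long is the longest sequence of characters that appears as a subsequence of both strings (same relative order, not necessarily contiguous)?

Match J at p[1]=q[5]; then L at p[2]=q[8]; then J at p[5]=q[9]; then D at p[6]=q[10]; then J at p[8]=q[11] — 5 characters in the same relative order in both. Since dp[9][11] = 5, nothing longer is possible.

5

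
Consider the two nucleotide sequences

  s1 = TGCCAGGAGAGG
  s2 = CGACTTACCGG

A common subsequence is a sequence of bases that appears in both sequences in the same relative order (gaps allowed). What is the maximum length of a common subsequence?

Match C [4,1] → G [7,2] → A [8,3] → A [10,7] → G [11,10] → G [12,11] — 6 bases in the same relative order in both. dp[12][11] = 6 confirms this is the maximum.

6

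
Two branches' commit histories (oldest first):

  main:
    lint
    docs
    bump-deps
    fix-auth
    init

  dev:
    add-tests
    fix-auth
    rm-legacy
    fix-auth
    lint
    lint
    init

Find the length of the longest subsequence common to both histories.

2

Match lint [1,6], then init [5,7] — 2 commits in the same relative order in both, and the DP table's final entry dp[5][7] is also 2, so no common subsequence is longer.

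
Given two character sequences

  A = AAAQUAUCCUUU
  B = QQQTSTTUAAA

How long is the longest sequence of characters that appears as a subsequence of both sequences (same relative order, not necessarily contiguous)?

3

Let dp[i][j] be the LCS length of the first i characters of A and the first j characters of B. dp[i][j] = dp[i-1][j-1]+1 when the i-th and j-th characters match, else max(dp[i-1][j], dp[i][j-1]).
    ·  Q  Q  Q  T  S  T  T  U  A  A  A
 ·  0  0  0  0  0  0  0  0  0  0  0  0
 A  0  0  0  0  0  0  0  0  0  1  1  1
 A  0  0  0  0  0  0  0  0  0  1  2  2
 A  0  0  0  0  0  0  0  0  0  1  2  3
 Q  0  1  1  1  1  1  1  1  1  1  2  3
 U  0  1  1  1  1  1  1  1  2  2  2  3
 A  0  1  1  1  1  1  1  1  2  3  3  3
 U  0  1  1  1  1  1  1  1  2  3  3  3
 C  0  1  1  1  1  1  1  1  2  3  3  3
 C  0  1  1  1  1  1  1  1  2  3  3  3
 U  0  1  1  1  1  1  1  1  2  3  3  3
 U  0  1  1  1  1  1  1  1  2  3  3  3
 U  0  1  1  1  1  1  1  1  2  3  3  3
dp[12][11] = 3. One LCS (by backtracking along matches): AAA.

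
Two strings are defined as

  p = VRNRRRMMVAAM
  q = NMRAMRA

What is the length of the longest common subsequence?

Pick N (p #3, q #1), R (p #4, q #3), R (p #6, q #6), A (p #11, q #7); all 4 characters appear in both, in order. dp[12][7] = 4 confirms this is the maximum.

4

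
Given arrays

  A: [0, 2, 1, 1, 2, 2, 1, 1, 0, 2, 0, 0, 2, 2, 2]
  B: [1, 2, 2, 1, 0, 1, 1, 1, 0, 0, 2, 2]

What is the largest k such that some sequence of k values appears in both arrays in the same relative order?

9

Pick 2 (A #2, B #3), 1 (A #3, B #4), 1 (A #4, B #6), 1 (A #7, B #7), 1 (A #8, B #8), 0 (A #11, B #9), 0 (A #12, B #10), 2 (A #14, B #11), 2 (A #15, B #12); all 9 values appear in both, in order. dp[15][12] = 9 confirms this is the maximum.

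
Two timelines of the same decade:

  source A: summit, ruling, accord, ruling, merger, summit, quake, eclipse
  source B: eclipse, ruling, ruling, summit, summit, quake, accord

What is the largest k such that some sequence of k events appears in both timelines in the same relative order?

4

One common subsequence of length 4: ruling (source A #2, source B #2), ruling (source A #4, source B #3), summit (source A #6, source B #5), quake (source A #7, source B #6), and the DP table's final entry dp[8][7] is also 4, so no common subsequence is longer.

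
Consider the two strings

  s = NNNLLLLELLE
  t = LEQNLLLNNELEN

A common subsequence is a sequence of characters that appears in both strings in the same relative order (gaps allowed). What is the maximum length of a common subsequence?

Match N [3,4]; then L [4,5]; then L [5,6]; then L [6,7]; then E [8,10]; then L [10,11]; then E [11,12] — 7 characters in the same relative order in both. Since dp[11][13] = 7, nothing longer is possible.

7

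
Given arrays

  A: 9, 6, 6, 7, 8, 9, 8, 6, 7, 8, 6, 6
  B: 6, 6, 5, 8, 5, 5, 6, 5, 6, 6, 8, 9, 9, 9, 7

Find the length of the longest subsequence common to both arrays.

One common subsequence of length 6: 6 at A[2]=B[1]; then 6 at A[3]=B[2]; then 8 at A[5]=B[4]; then 6 at A[8]=B[7]; then 6 at A[11]=B[9]; then 6 at A[12]=B[10]. Since dp[12][15] = 6, nothing longer is possible.

6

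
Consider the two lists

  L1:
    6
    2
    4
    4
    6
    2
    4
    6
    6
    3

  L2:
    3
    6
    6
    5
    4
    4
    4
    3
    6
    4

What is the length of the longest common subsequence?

5

Match 6 at L1[1]=L2[3], then 4 at L1[3]=L2[6], then 4 at L1[4]=L2[7], then 6 at L1[5]=L2[9], then 4 at L1[7]=L2[10] — 5 values in the same relative order in both. The LCS DP gives dp[10][10] = 5, so this is optimal.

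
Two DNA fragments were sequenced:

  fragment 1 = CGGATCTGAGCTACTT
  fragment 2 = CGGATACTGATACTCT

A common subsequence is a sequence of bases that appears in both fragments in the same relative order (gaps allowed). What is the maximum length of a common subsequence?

14

Match C at fragment 1[1]=fragment 2[1]; then G at fragment 1[2]=fragment 2[2]; then G at fragment 1[3]=fragment 2[3]; then A at fragment 1[4]=fragment 2[4]; then T at fragment 1[5]=fragment 2[5]; then C at fragment 1[6]=fragment 2[7]; then T at fragment 1[7]=fragment 2[8]; then G at fragment 1[8]=fragment 2[9]; then A at fragment 1[9]=fragment 2[10]; then T at fragment 1[12]=fragment 2[11]; then A at fragment 1[13]=fragment 2[12]; then C at fragment 1[14]=fragment 2[13]; then T at fragment 1[15]=fragment 2[14]; then T at fragment 1[16]=fragment 2[16] — 14 bases in the same relative order in both. The LCS DP gives dp[16][16] = 14, so this is optimal.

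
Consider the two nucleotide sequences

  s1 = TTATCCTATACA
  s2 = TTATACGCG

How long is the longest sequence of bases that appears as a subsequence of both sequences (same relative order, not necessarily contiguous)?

Let dp[i][j] be the LCS length of the first i bases of s1 and the first j bases of s2. dp[i][j] = dp[i-1][j-1]+1 when the i-th and j-th bases match, else max(dp[i-1][j], dp[i][j-1]).
    ·  T  T  A  T  A  C  G  C  G
 ·  0  0  0  0  0  0  0  0  0  0
 T  0  1  1  1  1  1  1  1  1  1
 T  0  1  2  2  2  2  2  2  2  2
 A  0  1  2  3  3  3  3  3  3  3
 T  0  1  2  3  4  4  4  4  4  4
 C  0  1  2  3  4  4  5  5  5  5
 C  0  1  2  3  4  4  5  5  6  6
 T  0  1  2  3  4  4  5  5  6  6
 A  0  1  2  3  4  5  5  5  6  6
 T  0  1  2  3  4  5  5  5  6  6
 A  0  1  2  3  4  5  5  5  6  6
 C  0  1  2  3  4  5  6  6  6  6
 A  0  1  2  3  4  5  6  6  6  6
dp[12][9] = 6. One LCS (by backtracking along matches): TTATCC.

6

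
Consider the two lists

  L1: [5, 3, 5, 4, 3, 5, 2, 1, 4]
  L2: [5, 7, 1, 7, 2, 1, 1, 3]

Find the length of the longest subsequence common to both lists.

3

Let dp[i][j] be the LCS length of the first i values of L1 and the first j values of L2. dp[i][j] = dp[i-1][j-1]+1 when the i-th and j-th values match, else max(dp[i-1][j], dp[i][j-1]).
    ·  5  7  1  7  2  1  1  3
 ·  0  0  0  0  0  0  0  0  0
 5  0  1  1  1  1  1  1  1  1
 3  0  1  1  1  1  1  1  1  2
 5  0  1  1  1  1  1  1  1  2
 4  0  1  1  1  1  1  1  1  2
 3  0  1  1  1  1  1  1  1  2
 5  0  1  1  1  1  1  1  1  2
 2  0  1  1  1  1  2  2  2  2
 1  0  1  1  2  2  2  3  3  3
 4  0  1  1  2  2  2  3  3  3
dp[9][8] = 3. One LCS (by backtracking along matches): 5, 2, 1.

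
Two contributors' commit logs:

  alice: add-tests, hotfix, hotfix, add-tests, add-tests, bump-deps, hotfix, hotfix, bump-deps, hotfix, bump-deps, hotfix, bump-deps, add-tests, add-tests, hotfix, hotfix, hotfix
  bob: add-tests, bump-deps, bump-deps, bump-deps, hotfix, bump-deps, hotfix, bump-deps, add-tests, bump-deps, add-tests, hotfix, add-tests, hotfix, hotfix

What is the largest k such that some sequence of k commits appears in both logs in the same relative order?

Match add-tests at alice[1]=bob[1], bump-deps at alice[6]=bob[3], bump-deps at alice[9]=bob[4], hotfix at alice[10]=bob[5], bump-deps at alice[11]=bob[6], hotfix at alice[12]=bob[7], bump-deps at alice[13]=bob[8], add-tests at alice[14]=bob[9], add-tests at alice[15]=bob[11], hotfix at alice[16]=bob[12], hotfix at alice[17]=bob[14], hotfix at alice[18]=bob[15] — 12 commits in the same relative order in both. The LCS DP gives dp[18][15] = 12, so this is optimal.

12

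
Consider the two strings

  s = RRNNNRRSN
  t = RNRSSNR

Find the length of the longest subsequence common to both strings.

5

Let dp[i][j] be the LCS length of the first i characters of s and the first j characters of t. dp[i][j] = dp[i-1][j-1]+1 when the i-th and j-th characters match, else max(dp[i-1][j], dp[i][j-1]).
    ·  R  N  R  S  S  N  R
 ·  0  0  0  0  0  0  0  0
 R  0  1  1  1  1  1  1  1
 R  0  1  1  2  2  2  2  2
 N  0  1  2  2  2  2  3  3
 N  0  1  2  2  2  2  3  3
 N  0  1  2  2  2  2  3  3
 R  0  1  2  3  3  3  3  4
 R  0  1  2  3  3  3  3  4
 S  0  1  2  3  4  4  4  4
 N  0  1  2  3  4  4  5  5
dp[9][7] = 5. One LCS (by backtracking along matches): RNRSN.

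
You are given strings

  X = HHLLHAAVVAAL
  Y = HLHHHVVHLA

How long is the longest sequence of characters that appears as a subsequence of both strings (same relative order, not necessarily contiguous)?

6

Let dp[i][j] be the LCS length of the first i characters of X and the first j characters of Y. dp[i][j] = dp[i-1][j-1]+1 when the i-th and j-th characters match, else max(dp[i-1][j], dp[i][j-1]).
    ·  H  L  H  H  H  V  V  H  L  A
 ·  0  0  0  0  0  0  0  0  0  0  0
 H  0  1  1  1  1  1  1  1  1  1  1
 H  0  1  1  2  2  2  2  2  2  2  2
 L  0  1  2  2  2  2  2  2  2  3  3
 L  0  1  2  2  2  2  2  2  2  3  3
 H  0  1  2  3  3  3  3  3  3  3  3
 A  0  1  2  3  3  3  3  3  3  3  4
 A  0  1  2  3  3  3  3  3  3  3  4
 V  0  1  2  3  3  3  4  4  4  4  4
 V  0  1  2  3  3  3  4  5  5  5  5
 A  0  1  2  3  3  3  4  5  5  5  6
 A  0  1  2  3  3  3  4  5  5  5  6
 L  0  1  2  3  3  3  4  5  5  6  6
dp[12][10] = 6. One LCS (by backtracking along matches): HHHVVA.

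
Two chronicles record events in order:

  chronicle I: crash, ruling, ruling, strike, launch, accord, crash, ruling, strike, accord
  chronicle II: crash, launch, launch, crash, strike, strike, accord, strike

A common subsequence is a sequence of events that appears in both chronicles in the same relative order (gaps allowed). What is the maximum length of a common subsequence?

Pick crash [1,1], launch [5,3], crash [7,4], strike [9,6], accord [10,7]; all 5 events appear in both, in order. The LCS DP gives dp[10][8] = 5, so this is optimal.

5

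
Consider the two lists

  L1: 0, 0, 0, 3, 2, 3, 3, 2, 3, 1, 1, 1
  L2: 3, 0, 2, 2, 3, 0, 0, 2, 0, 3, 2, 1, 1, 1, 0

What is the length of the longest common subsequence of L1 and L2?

9

Match 0 [1,2]; then 0 [2,6]; then 0 [3,7]; then 2 [5,8]; then 3 [7,10]; then 2 [8,11]; then 1 [10,12]; then 1 [11,13]; then 1 [12,14] — 9 values in the same relative order in both. Since dp[12][15] = 9, nothing longer is possible.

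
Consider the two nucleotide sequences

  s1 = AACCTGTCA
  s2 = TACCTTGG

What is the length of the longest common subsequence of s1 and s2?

5

Let dp[i][j] be the LCS length of the first i bases of s1 and the first j bases of s2. dp[i][j] = dp[i-1][j-1]+1 when the i-th and j-th bases match, else max(dp[i-1][j], dp[i][j-1]).
    ·  T  A  C  C  T  T  G  G
 ·  0  0  0  0  0  0  0  0  0
 A  0  0  1  1  1  1  1  1  1
 A  0  0  1  1  1  1  1  1  1
 C  0  0  1  2  2  2  2  2  2
 C  0  0  1  2  3  3  3  3  3
 T  0  1  1  2  3  4  4  4  4
 G  0  1  1  2  3  4  4  5  5
 T  0  1  1  2  3  4  5  5  5
 C  0  1  1  2  3  4  5  5  5
 A  0  1  2  2  3  4  5  5  5
dp[9][8] = 5. One LCS (by backtracking along matches): ACCTG.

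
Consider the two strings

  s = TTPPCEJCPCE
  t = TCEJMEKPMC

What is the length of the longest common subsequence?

Taking T (s #2, t #1) → C (s #5, t #2) → E (s #6, t #3) → J (s #7, t #4) → P (s #9, t #8) → C (s #10, t #10) gives a common subsequence of length 6. The LCS DP gives dp[11][10] = 6, so this is optimal.

6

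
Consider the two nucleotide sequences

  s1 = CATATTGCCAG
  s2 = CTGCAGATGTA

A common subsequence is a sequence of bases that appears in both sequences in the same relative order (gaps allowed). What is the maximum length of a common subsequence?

Let dp[i][j] be the LCS length of the first i bases of s1 and the first j bases of s2. dp[i][j] = dp[i-1][j-1]+1 when the i-th and j-th bases match, else max(dp[i-1][j], dp[i][j-1]).
    ·  C  T  G  C  A  G  A  T  G  T  A
 ·  0  0  0  0  0  0  0  0  0  0  0  0
 C  0  1  1  1  1  1  1  1  1  1  1  1
 A  0  1  1  1  1  2  2  2  2  2  2  2
 T  0  1  2  2  2  2  2  2  3  3  3  3
 A  0  1  2  2  2  3  3  3  3  3  3  4
 T  0  1  2  2  2  3  3  3  4  4  4  4
 T  0  1  2  2  2  3  3  3  4  4  5  5
 G  0  1  2  3  3  3  4  4  4  5  5  5
 C  0  1  2  3  4  4  4  4  4  5  5  5
 C  0  1  2  3  4  4  4  4  4  5  5  5
 A  0  1  2  3  4  5  5  5  5  5  5  6
 G  0  1  2  3  4  5  6  6  6  6  6  6
dp[11][11] = 6. One LCS (by backtracking along matches): CAATTA.

6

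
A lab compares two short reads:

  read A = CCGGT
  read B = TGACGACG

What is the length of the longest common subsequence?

3

Match C (read A #1, read B #4) → C (read A #2, read B #7) → G (read A #4, read B #8) — 3 bases in the same relative order in both. dp[5][8] = 3 confirms this is the maximum.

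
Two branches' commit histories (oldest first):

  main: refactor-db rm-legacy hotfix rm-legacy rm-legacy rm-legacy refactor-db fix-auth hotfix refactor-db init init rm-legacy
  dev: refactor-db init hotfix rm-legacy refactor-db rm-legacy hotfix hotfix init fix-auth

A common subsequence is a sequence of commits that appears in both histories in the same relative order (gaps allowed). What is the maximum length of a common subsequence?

Pick refactor-db at main[1]=dev[1], hotfix at main[3]=dev[3], rm-legacy at main[4]=dev[4], rm-legacy at main[5]=dev[6], hotfix at main[9]=dev[8], init at main[11]=dev[9]; all 6 commits appear in both, in order, and the DP table's final entry dp[13][10] is also 6, so no common subsequence is longer.

6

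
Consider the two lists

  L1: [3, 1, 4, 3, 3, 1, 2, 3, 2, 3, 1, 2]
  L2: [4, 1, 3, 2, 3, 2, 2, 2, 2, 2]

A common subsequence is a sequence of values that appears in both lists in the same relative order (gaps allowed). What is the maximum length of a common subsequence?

Match 1 (L1 #2, L2 #2), 3 (L1 #4, L2 #3), 3 (L1 #5, L2 #5), 2 (L1 #7, L2 #8), 2 (L1 #9, L2 #9), 2 (L1 #12, L2 #10) — 6 values in the same relative order in both. The LCS DP gives dp[12][10] = 6, so this is optimal.

6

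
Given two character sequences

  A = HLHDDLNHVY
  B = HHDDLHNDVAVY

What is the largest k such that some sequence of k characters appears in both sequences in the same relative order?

8

Pick H [1,1], H [3,2], D [4,3], D [5,4], L [6,5], N [7,7], V [9,11], Y [10,12]; all 8 characters appear in both, in order, and the DP table's final entry dp[10][12] is also 8, so no common subsequence is longer.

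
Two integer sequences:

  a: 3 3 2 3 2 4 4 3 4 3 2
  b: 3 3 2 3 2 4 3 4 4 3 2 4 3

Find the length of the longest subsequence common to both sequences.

Taking 3 [1,1], then 3 [2,2], then 2 [3,3], then 3 [4,4], then 2 [5,5], then 4 [6,8], then 4 [7,9], then 3 [8,10], then 4 [9,12], then 3 [10,13] gives a common subsequence of length 10, and the DP table's final entry dp[11][13] is also 10, so no common subsequence is longer.

10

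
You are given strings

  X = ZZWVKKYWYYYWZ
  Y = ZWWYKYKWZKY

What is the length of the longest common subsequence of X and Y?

Let dp[i][j] be the LCS length of the first i characters of X and the first j characters of Y. dp[i][j] = dp[i-1][j-1]+1 when the i-th and j-th characters match, else max(dp[i-1][j], dp[i][j-1]).
    ·  Z  W  W  Y  K  Y  K  W  Z  K  Y
 ·  0  0  0  0  0  0  0  0  0  0  0  0
 Z  0  1  1  1  1  1  1  1  1  1  1  1
 Z  0  1  1  1  1  1  1  1  1  2  2  2
 W  0  1  2  2  2  2  2  2  2  2  2  2
 V  0  1  2  2  2  2  2  2  2  2  2  2
 K  0  1  2  2  2  3  3  3  3  3  3  3
 K  0  1  2  2  2  3  3  4  4  4  4  4
 Y  0  1  2  2  3  3  4  4  4  4  4  5
 W  0  1  2  3  3  3  4  4  5  5  5  5
 Y  0  1  2  3  4  4  4  4  5  5  5  6
 Y  0  1  2  3  4  4  5  5  5  5  5  6
 Y  0  1  2  3  4  4  5  5  5  5  5  6
 W  0  1  2  3  4  4  5  5  6  6  6  6
 Z  0  1  2  3  4  4  5  5  6  7  7  7
dp[13][11] = 7. One LCS (by backtracking along matches): ZWWYYWZ.

7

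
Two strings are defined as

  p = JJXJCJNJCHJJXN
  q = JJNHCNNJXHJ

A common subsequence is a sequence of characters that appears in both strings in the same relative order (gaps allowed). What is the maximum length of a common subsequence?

Match J [1,1], then J [2,2], then C [5,5], then N [7,7], then J [8,8], then H [10,10], then J [12,11] — 7 characters in the same relative order in both. The LCS DP gives dp[14][11] = 7, so this is optimal.

7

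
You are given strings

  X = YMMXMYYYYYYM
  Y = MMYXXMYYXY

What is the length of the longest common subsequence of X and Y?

Let dp[i][j] be the LCS length of the first i characters of X and the first j characters of Y. dp[i][j] = dp[i-1][j-1]+1 when the i-th and j-th characters match, else max(dp[i-1][j], dp[i][j-1]).
    ·  M  M  Y  X  X  M  Y  Y  X  Y
 ·  0  0  0  0  0  0  0  0  0  0  0
 Y  0  0  0  1  1  1  1  1  1  1  1
 M  0  1  1  1  1  1  2  2  2  2  2
 M  0  1  2  2  2  2  2  2  2  2  2
 X  0  1  2  2  3  3  3  3  3  3  3
 M  0  1  2  2  3  3  4  4  4  4  4
 Y  0  1  2  3  3  3  4  5  5  5  5
 Y  0  1  2  3  3  3  4  5  6  6  6
 Y  0  1  2  3  3  3  4  5  6  6  7
 Y  0  1  2  3  3  3  4  5  6  6  7
 Y  0  1  2  3  3  3  4  5  6  6  7
 Y  0  1  2  3  3  3  4  5  6  6  7
 M  0  1  2  3  3  3  4  5  6  6  7
dp[12][10] = 7. One LCS (by backtracking along matches): MMXMYYY.

7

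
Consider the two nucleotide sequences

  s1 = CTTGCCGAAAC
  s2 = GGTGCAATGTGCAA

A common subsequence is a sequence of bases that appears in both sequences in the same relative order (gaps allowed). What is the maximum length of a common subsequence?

7

Pick C at s1[1]=s2[5], then T at s1[2]=s2[8], then T at s1[3]=s2[10], then G at s1[4]=s2[11], then C at s1[6]=s2[12], then A at s1[9]=s2[13], then A at s1[10]=s2[14]; all 7 bases appear in both, in order, and the DP table's final entry dp[11][14] is also 7, so no common subsequence is longer.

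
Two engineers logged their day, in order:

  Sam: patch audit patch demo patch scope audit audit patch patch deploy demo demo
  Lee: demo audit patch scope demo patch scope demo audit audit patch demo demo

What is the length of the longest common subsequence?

10

One common subsequence of length 10: audit (Sam #2, Lee #2) → patch (Sam #3, Lee #3) → demo (Sam #4, Lee #5) → patch (Sam #5, Lee #6) → scope (Sam #6, Lee #7) → audit (Sam #7, Lee #9) → audit (Sam #8, Lee #10) → patch (Sam #10, Lee #11) → demo (Sam #12, Lee #12) → demo (Sam #13, Lee #13). The LCS DP gives dp[13][13] = 10, so this is optimal.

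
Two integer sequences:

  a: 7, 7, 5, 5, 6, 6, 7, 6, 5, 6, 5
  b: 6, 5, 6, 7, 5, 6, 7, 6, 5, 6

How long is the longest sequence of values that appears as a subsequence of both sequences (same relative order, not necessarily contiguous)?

Let dp[i][j] be the LCS length of the first i values of a and the first j values of b. dp[i][j] = dp[i-1][j-1]+1 when the i-th and j-th values match, else max(dp[i-1][j], dp[i][j-1]).
    ·  6  5  6  7  5  6  7  6  5  6
 ·  0  0  0  0  0  0  0  0  0  0  0
 7  0  0  0  0  1  1  1  1  1  1  1
 7  0  0  0  0  1  1  1  2  2  2  2
 5  0  0  1  1  1  2  2  2  2  3  3
 5  0  0  1  1  1  2  2  2  2  3  3
 6  0  1  1  2  2  2  3  3  3  3  4
 6  0  1  1  2  2  2  3  3  4  4  4
 7  0  1  1  2  3  3  3  4  4  4  4
 6  0  1  1  2  3  3  4  4  5  5  5
 5  0  1  2  2  3  4  4  4  5  6  6
 6  0  1  2  3  3  4  5  5  5  6  7
 5  0  1  2  3  3  4  5  5  5  6  7
dp[11][10] = 7. One LCS (by backtracking along matches): 7, 5, 6, 7, 6, 5, 6.

7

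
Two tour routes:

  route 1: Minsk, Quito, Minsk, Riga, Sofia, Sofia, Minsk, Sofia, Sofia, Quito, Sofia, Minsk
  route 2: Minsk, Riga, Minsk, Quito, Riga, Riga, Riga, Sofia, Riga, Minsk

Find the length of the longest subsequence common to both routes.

6

One common subsequence of length 6: Minsk [3,1], then Riga [4,2], then Minsk [7,3], then Quito [10,4], then Sofia [11,8], then Minsk [12,10]. Since dp[12][10] = 6, nothing longer is possible.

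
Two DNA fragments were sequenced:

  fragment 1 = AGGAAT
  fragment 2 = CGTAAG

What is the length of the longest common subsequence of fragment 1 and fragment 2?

3

Taking G at fragment 1[2]=fragment 2[2], then A at fragment 1[4]=fragment 2[4], then A at fragment 1[5]=fragment 2[5] gives a common subsequence of length 3. dp[6][6] = 3 confirms this is the maximum.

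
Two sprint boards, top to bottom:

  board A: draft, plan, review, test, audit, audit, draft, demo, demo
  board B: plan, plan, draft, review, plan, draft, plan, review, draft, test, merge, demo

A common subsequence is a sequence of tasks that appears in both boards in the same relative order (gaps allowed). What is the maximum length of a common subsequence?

Pick draft [1,6], plan [2,7], review [3,8], test [4,10], demo [9,12]; all 5 tasks appear in both, in order. dp[9][12] = 5 confirms this is the maximum.

5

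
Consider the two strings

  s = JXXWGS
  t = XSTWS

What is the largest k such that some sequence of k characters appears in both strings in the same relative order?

3

Let dp[i][j] be the LCS length of the first i characters of s and the first j characters of t. dp[i][j] = dp[i-1][j-1]+1 when the i-th and j-th characters match, else max(dp[i-1][j], dp[i][j-1]).
    ·  X  S  T  W  S
 ·  0  0  0  0  0  0
 J  0  0  0  0  0  0
 X  0  1  1  1  1  1
 X  0  1  1  1  1  1
 W  0  1  1  1  2  2
 G  0  1  1  1  2  2
 S  0  1  2  2  2  3
dp[6][5] = 3. One LCS (by backtracking along matches): XWS.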